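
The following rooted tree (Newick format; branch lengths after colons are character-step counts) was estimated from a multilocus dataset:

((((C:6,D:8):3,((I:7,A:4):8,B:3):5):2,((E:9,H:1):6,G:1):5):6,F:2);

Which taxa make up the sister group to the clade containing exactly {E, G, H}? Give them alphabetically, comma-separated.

A, B, C, D, I

The clade containing exactly {E, G, H} attaches to the tree at the node subtending (((C,D),((I,A),B)),((E,H),G)).
The other lineage descending from that same node — the sister group — is ((C,D),((I,A),B)); its 5 tips in alphabetical order are the answer.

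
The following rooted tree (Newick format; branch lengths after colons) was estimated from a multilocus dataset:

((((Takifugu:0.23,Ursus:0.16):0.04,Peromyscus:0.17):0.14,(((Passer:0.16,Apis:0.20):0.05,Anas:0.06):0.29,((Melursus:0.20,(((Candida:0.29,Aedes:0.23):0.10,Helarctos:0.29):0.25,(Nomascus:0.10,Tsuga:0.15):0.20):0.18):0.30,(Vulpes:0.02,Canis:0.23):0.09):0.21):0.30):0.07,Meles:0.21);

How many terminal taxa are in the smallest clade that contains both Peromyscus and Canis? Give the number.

14

The MRCA of Peromyscus and Canis is the node subtending (((Takifugu,Ursus),Peromyscus),(((Passer,Apis),Anas),((Melursus,(((Candida,Aedes),Helarctos),(Nomascus,Tsuga))),(Vulpes,Canis)))).
That clade contains 14 terminal taxa: Aedes, Anas, Apis, Candida, Canis, Helarctos, Melursus, Nomascus, Passer, Peromyscus, Takifugu, Tsuga, Ursus, Vulpes.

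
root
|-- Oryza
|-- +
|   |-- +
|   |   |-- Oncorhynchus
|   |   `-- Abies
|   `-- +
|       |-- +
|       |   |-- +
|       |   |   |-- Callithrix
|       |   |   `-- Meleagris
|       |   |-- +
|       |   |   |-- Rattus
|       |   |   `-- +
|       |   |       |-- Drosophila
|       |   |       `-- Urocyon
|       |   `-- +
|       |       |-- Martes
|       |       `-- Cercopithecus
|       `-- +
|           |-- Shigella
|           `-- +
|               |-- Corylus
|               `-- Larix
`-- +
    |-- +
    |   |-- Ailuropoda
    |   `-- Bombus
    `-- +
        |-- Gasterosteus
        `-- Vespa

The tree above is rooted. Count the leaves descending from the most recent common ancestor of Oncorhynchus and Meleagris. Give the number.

12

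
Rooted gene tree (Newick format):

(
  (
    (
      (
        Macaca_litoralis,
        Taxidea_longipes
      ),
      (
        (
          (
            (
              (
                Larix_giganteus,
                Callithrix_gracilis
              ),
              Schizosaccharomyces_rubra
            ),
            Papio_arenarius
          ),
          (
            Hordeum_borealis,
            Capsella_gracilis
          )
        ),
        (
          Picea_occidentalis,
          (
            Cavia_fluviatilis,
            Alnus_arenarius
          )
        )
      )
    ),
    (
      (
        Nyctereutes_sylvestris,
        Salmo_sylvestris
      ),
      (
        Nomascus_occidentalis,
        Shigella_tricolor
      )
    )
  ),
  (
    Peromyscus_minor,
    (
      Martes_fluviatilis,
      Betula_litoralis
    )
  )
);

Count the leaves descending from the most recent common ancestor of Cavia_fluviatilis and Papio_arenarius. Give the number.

9

The MRCA of Cavia_fluviatilis and Papio_arenarius is the node subtending (((((Larix_giganteus,Callithrix_gracilis),Schizosaccharomyces_rubra),Papio_arenarius),(Hordeum_borealis,Capsella_gracilis)),(Picea_occidentalis,(Cavia_fluviatilis,Alnus_arenarius))).
That clade contains 9 terminal taxa: Alnus_arenarius, Callithrix_gracilis, Capsella_gracilis, Cavia_fluviatilis, Hordeum_borealis, Larix_giganteus, Papio_arenarius, Picea_occidentalis, Schizosaccharomyces_rubra.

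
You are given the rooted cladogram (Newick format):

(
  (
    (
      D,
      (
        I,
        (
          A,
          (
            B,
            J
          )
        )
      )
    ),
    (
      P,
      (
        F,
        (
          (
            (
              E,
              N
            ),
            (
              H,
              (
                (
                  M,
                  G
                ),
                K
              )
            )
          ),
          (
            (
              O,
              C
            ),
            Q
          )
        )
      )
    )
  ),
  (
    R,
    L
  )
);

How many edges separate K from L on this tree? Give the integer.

10

The MRCA of K and L is the root of the tree.
From K up to that node: 8 branches. From L up to the same node: 2 branches. Total: 8 + 2 = 10.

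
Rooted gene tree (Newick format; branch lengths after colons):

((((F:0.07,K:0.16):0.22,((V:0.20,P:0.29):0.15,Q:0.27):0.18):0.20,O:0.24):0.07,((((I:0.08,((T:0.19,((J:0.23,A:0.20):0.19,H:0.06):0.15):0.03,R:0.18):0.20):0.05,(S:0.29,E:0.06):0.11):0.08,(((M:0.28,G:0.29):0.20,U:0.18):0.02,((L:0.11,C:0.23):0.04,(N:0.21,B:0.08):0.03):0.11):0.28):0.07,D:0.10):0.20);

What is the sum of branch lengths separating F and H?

1.40

The path runs F → … → MRCA → … → H; the MRCA is the root of the tree.
Branch lengths along that path: 0.07 + 0.22 + 0.20 + 0.07 + 0.20 + 0.07 + 0.08 + 0.05 + 0.20 + 0.03 + 0.15 + 0.06 = 1.40.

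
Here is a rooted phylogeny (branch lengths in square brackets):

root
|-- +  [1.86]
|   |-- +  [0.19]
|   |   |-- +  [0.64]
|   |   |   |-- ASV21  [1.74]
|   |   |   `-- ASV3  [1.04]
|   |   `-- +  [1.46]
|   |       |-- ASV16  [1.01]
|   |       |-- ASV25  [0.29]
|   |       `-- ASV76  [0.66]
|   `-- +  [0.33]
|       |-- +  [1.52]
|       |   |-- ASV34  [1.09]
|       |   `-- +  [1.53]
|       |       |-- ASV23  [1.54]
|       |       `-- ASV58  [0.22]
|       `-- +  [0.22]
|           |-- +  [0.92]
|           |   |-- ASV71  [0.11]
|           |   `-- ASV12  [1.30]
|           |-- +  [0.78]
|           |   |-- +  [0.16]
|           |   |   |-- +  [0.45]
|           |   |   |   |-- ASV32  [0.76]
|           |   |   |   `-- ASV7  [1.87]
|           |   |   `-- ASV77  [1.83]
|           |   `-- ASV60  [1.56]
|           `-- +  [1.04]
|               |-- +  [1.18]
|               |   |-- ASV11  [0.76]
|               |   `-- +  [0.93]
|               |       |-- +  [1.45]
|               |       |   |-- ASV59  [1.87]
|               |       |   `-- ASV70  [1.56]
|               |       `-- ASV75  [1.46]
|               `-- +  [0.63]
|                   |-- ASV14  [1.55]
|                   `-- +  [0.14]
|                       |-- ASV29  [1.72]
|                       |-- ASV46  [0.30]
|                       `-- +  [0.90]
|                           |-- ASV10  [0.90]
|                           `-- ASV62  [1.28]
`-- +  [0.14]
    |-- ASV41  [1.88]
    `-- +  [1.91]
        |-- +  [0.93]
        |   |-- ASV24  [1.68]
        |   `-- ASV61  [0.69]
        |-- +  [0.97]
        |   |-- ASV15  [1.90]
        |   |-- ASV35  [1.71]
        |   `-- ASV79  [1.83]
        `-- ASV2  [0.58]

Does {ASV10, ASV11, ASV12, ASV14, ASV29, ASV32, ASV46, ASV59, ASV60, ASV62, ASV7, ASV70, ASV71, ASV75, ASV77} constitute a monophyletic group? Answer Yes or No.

The most recent common ancestor of these taxa subtends ((ASV71,ASV12),(((ASV32,ASV7),ASV77),ASV60),((ASV11,((ASV59,ASV70),ASV75)),(ASV14,(ASV29,ASV46,(ASV10,ASV62))))).
That clade has exactly 15 tips — every listed taxon and nothing else — so the group is monophyletic.

Yes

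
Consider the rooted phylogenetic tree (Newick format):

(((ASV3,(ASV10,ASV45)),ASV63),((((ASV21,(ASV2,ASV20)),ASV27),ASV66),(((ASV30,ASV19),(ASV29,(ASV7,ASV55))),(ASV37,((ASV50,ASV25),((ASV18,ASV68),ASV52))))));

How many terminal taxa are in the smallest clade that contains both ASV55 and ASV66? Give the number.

The MRCA of ASV55 and ASV66 is the node subtending ((((ASV21,(ASV2,ASV20)),ASV27),ASV66),(((ASV30,ASV19),(ASV29,(ASV7,ASV55))),(ASV37,((ASV50,ASV25),((ASV18,ASV68),ASV52))))).
That clade contains 16 terminal taxa: ASV18, ASV19, ASV2, ASV20, ASV21, ASV25, ASV27, ASV29, ASV30, ASV37, ASV50, ASV52, ASV55, ASV66, ASV68, ASV7.

16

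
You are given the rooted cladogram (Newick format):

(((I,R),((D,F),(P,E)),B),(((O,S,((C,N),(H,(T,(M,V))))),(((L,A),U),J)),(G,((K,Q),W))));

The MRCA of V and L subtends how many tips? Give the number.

12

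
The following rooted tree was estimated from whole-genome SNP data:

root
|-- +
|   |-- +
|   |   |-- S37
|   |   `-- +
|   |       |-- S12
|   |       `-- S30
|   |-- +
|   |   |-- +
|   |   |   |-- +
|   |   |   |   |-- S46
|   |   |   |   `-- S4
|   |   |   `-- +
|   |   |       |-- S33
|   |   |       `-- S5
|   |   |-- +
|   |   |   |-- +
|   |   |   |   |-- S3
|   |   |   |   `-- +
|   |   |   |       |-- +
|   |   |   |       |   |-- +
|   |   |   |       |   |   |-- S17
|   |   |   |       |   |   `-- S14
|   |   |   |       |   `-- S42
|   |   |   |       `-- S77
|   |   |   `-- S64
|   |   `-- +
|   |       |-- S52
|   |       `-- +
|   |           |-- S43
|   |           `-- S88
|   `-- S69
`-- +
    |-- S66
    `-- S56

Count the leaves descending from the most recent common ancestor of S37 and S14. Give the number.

The MRCA of S37 and S14 is the node subtending ((S37,(S12,S30)),(((S46,S4),(S33,S5)),((S3,(((S17,S14),S42),S77)),S64),(S52,(S43,S88))),S69).
That clade contains 17 terminal taxa: S12, S14, S17, S3, S30, S33, S37, S4, S42, S43, S46, S5, S52, S64, S69, S77, S88.

17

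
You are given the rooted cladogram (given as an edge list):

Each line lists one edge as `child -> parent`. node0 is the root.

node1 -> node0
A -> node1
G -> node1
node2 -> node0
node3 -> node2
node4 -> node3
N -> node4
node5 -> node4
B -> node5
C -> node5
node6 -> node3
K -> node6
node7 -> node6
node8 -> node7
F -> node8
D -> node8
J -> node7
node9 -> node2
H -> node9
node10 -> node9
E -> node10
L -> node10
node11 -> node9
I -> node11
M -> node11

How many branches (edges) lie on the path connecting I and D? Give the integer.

8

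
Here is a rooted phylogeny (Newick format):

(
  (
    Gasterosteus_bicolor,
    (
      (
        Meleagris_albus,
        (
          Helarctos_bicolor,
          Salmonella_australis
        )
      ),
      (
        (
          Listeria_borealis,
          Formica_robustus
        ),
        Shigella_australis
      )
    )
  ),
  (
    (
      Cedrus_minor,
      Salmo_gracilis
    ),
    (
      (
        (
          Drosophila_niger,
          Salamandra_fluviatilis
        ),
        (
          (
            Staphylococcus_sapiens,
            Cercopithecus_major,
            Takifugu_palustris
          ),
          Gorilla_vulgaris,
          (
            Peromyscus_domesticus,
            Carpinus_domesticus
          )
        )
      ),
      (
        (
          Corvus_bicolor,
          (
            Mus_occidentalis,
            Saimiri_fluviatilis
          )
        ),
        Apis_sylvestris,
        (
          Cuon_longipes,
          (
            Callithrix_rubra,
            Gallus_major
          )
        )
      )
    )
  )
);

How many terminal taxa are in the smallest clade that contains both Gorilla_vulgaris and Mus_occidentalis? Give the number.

The MRCA of Gorilla_vulgaris and Mus_occidentalis is the node subtending (((Drosophila_niger,Salamandra_fluviatilis),((Staphylococcus_sapiens,Cercopithecus_major,Takifugu_palustris),Gorilla_vulgaris,(Peromyscus_domesticus,Carpinus_domesticus))),((Corvus_bicolor,(Mus_occidentalis,Saimiri_fluviatilis)),Apis_sylvestris,(Cuon_longipes,(Callithrix_rubra,Gallus_major)))).
That clade contains 15 terminal taxa: Apis_sylvestris, Callithrix_rubra, Carpinus_domesticus, Cercopithecus_major, Corvus_bicolor, Cuon_longipes, Drosophila_niger, Gallus_major, Gorilla_vulgaris, Mus_occidentalis, Peromyscus_domesticus, Saimiri_fluviatilis, Salamandra_fluviatilis, Staphylococcus_sapiens, Takifugu_palustris.

15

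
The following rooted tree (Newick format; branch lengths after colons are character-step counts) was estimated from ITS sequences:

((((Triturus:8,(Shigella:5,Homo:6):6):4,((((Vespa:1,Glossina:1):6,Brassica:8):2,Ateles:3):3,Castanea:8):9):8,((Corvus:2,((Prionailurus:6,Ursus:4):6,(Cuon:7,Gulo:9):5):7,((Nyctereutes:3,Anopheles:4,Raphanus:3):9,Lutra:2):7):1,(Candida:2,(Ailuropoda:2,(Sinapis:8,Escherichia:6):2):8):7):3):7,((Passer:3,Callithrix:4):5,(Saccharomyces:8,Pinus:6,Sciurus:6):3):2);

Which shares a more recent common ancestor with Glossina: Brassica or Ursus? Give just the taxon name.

The MRCA of Glossina and Brassica subtends ((Vespa,Glossina),Brassica) (3 taxa).
The MRCA of Glossina and Ursus subtends (((Triturus,(Shigella,Homo)),((((Vespa,Glossina),Brassica),Ateles),Castanea)),((Corvus,((Prionailurus,Ursus),(Cuon,Gulo)),((Nyctereutes,Anopheles,Raphanus),Lutra)),(Candida,(Ailuropoda,(Sinapis,Escherichia))))) (21 taxa).
The first is nested inside the second, so Glossina shares a more recent common ancestor with Brassica.

Brassica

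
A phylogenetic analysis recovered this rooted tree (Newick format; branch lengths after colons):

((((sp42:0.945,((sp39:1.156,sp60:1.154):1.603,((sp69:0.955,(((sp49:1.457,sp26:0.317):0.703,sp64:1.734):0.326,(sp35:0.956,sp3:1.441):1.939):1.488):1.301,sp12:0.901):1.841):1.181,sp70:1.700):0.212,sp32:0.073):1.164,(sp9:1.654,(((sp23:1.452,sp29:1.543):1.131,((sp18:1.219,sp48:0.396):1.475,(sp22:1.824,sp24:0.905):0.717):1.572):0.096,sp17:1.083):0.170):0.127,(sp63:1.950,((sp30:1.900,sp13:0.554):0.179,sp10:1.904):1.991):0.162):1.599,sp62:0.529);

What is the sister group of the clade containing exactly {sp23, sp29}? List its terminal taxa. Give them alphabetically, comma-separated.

The clade containing exactly {sp23, sp29} attaches to the tree at the node subtending ((sp23,sp29),((sp18,sp48),(sp22,sp24))).
The other lineage descending from that same node — the sister group — is ((sp18,sp48),(sp22,sp24)); its 4 tips in alphabetical order are the answer.

sp18, sp22, sp24, sp48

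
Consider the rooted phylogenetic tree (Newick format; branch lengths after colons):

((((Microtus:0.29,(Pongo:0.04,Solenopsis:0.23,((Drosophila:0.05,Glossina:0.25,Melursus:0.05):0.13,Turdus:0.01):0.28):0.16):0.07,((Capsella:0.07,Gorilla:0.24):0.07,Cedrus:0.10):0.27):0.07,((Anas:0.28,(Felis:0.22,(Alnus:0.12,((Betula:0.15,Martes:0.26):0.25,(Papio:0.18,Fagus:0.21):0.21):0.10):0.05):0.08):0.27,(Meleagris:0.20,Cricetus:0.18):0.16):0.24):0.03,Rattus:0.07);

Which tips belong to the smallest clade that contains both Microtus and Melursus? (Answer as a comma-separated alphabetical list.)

Tracing Microtus: it sits inside (Microtus,(Pongo,Solenopsis,((Drosophila,Glossina,Melursus),Turdus))).
Tracing Melursus: it sits inside (Drosophila,Glossina,Melursus).
The smallest clade enclosing both is (Microtus,(Pongo,Solenopsis,((Drosophila,Glossina,Melursus),Turdus))); the answer is its 7 terminal taxa in alphabetical order.

Drosophila, Glossina, Melursus, Microtus, Pongo, Solenopsis, Turdus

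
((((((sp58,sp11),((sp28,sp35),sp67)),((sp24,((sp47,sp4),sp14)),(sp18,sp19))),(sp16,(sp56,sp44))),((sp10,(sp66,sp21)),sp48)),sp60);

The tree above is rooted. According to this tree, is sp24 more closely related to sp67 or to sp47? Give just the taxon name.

sp47

The MRCA of sp24 and sp47 subtends (sp24,((sp47,sp4),sp14)) (4 taxa).
The MRCA of sp24 and sp67 subtends (((sp58,sp11),((sp28,sp35),sp67)),((sp24,((sp47,sp4),sp14)),(sp18,sp19))) (11 taxa).
The first is nested inside the second, so sp24 shares a more recent common ancestor with sp47.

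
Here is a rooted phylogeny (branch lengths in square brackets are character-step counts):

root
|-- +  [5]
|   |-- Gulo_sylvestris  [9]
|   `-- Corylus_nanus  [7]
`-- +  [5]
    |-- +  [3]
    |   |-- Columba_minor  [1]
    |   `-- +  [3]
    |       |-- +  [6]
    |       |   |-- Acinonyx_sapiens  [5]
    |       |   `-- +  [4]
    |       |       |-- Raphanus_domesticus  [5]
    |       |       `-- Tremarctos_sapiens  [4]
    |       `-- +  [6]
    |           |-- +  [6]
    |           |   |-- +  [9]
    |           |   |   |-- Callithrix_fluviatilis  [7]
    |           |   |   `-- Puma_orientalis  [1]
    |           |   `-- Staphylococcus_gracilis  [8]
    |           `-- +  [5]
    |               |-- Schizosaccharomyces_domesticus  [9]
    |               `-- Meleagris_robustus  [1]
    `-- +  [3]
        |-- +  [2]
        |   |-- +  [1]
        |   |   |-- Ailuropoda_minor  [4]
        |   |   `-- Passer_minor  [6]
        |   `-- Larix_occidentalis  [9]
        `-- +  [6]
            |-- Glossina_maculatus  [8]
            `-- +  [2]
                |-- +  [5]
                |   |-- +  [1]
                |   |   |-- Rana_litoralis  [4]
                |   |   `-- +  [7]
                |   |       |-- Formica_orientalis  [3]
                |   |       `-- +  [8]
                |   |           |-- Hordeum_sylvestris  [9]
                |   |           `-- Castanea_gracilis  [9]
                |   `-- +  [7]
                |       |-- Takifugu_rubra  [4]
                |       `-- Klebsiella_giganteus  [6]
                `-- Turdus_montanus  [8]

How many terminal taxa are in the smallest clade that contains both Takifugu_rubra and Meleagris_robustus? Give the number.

20

The MRCA of Takifugu_rubra and Meleagris_robustus is the node subtending ((Columba_minor,((Acinonyx_sapiens,(Raphanus_domesticus,Tremarctos_sapiens)),(((Callithrix_fluviatilis,Puma_orientalis),Staphylococcus_gracilis),(Schizosaccharomyces_domesticus,Meleagris_robustus)))),(((Ailuropoda_minor,Passer_minor),Larix_occidentalis),(Glossina_maculatus,(((Rana_litoralis,(Formica_orientalis,(Hordeum_sylvestris,Castanea_gracilis))),(Takifugu_rubra,Klebsiella_giganteus)),Turdus_montanus)))).
That clade contains 20 terminal taxa: Acinonyx_sapiens, Ailuropoda_minor, Callithrix_fluviatilis, Castanea_gracilis, Columba_minor, Formica_orientalis, Glossina_maculatus, Hordeum_sylvestris, Klebsiella_giganteus, Larix_occidentalis, Meleagris_robustus, Passer_minor, Puma_orientalis, Rana_litoralis, Raphanus_domesticus, Schizosaccharomyces_domesticus, Staphylococcus_gracilis, Takifugu_rubra, Tremarctos_sapiens, Turdus_montanus.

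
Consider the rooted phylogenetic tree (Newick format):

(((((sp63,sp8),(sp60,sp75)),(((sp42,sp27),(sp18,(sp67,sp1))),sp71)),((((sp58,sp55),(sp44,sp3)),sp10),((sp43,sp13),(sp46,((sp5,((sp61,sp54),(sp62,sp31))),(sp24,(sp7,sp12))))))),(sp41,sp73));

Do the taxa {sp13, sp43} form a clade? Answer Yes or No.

Yes

The most recent common ancestor of these taxa subtends (sp43,sp13).
That clade has exactly 2 tips — every listed taxon and nothing else — so the group is monophyletic.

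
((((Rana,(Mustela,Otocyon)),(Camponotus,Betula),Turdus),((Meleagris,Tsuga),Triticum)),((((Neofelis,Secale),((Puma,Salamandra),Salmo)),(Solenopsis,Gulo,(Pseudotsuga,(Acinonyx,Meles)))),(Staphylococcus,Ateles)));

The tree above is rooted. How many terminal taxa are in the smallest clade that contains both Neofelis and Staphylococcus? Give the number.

The MRCA of Neofelis and Staphylococcus is the node subtending ((((Neofelis,Secale),((Puma,Salamandra),Salmo)),(Solenopsis,Gulo,(Pseudotsuga,(Acinonyx,Meles)))),(Staphylococcus,Ateles)).
That clade contains 12 terminal taxa: Acinonyx, Ateles, Gulo, Meles, Neofelis, Pseudotsuga, Puma, Salamandra, Salmo, Secale, Solenopsis, Staphylococcus.

12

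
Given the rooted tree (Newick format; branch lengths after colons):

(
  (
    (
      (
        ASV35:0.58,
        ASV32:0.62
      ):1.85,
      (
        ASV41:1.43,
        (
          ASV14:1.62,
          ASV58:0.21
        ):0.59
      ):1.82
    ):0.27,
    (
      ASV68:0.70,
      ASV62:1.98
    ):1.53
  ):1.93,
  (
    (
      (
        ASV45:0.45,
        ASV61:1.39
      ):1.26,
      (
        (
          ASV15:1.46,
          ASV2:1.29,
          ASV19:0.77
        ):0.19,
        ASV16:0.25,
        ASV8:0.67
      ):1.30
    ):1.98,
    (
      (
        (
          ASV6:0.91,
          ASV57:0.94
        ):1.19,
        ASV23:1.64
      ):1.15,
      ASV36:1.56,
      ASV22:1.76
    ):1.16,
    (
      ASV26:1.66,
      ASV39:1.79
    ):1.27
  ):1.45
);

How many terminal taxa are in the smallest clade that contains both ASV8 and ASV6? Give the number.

The MRCA of ASV8 and ASV6 is the node subtending (((ASV45,ASV61),((ASV15,ASV2,ASV19),ASV16,ASV8)),(((ASV6,ASV57),ASV23),ASV36,ASV22),(ASV26,ASV39)).
That clade contains 14 terminal taxa: ASV15, ASV16, ASV19, ASV2, ASV22, ASV23, ASV26, ASV36, ASV39, ASV45, ASV57, ASV6, ASV61, ASV8.

14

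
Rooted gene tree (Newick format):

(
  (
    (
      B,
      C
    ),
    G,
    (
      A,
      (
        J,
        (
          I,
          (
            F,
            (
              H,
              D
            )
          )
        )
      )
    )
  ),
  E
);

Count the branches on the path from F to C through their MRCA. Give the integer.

The MRCA of F and C is the node subtending ((B,C),G,(A,(J,(I,(F,(H,D)))))).
From F up to that node: 5 branches. From C up to the same node: 2 branches. Total: 5 + 2 = 7.

7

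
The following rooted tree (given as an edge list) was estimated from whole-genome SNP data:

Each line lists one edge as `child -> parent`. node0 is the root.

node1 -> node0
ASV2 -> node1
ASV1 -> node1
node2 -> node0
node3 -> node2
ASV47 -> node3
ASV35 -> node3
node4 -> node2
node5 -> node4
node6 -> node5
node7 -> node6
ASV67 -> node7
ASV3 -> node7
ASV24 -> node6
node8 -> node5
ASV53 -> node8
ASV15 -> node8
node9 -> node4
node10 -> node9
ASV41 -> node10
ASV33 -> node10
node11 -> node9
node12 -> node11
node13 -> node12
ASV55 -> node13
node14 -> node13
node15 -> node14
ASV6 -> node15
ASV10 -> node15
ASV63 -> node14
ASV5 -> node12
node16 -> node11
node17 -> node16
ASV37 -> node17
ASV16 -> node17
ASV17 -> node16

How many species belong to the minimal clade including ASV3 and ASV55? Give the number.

15

The MRCA of ASV3 and ASV55 is the node subtending ((((ASV67,ASV3),ASV24),(ASV53,ASV15)),((ASV41,ASV33),(((ASV55,((ASV6,ASV10),ASV63)),ASV5),((ASV37,ASV16),ASV17)))).
That clade contains 15 terminal taxa: ASV10, ASV15, ASV16, ASV17, ASV24, ASV3, ASV33, ASV37, ASV41, ASV5, ASV53, ASV55, ASV6, ASV63, ASV67.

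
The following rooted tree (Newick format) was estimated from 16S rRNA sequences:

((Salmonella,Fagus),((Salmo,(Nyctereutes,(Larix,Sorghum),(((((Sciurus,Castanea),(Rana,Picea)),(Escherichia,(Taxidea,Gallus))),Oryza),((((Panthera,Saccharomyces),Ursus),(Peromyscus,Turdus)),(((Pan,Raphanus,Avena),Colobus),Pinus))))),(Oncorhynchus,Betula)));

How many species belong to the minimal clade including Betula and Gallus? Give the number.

24

The MRCA of Betula and Gallus is the node subtending ((Salmo,(Nyctereutes,(Larix,Sorghum),(((((Sciurus,Castanea),(Rana,Picea)),(Escherichia,(Taxidea,Gallus))),Oryza),((((Panthera,Saccharomyces),Ursus),(Peromyscus,Turdus)),(((Pan,Raphanus,Avena),Colobus),Pinus))))),(Oncorhynchus,Betula)).
That clade contains 24 terminal taxa: Avena, Betula, Castanea, Colobus, Escherichia, Gallus, Larix, Nyctereutes, Oncorhynchus, Oryza, Pan, Panthera, Peromyscus, Picea, Pinus, Rana, Raphanus, Saccharomyces, Salmo, Sciurus, Sorghum, Taxidea, Turdus, Ursus.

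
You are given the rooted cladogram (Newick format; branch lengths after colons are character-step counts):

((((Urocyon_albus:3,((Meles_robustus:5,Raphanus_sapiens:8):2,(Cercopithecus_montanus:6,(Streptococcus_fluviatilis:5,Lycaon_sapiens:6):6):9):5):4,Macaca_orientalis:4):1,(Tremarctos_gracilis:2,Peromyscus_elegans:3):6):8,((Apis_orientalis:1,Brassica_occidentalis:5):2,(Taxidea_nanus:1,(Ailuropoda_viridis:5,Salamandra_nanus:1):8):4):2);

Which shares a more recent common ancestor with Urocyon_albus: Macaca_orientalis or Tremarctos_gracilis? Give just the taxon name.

The MRCA of Urocyon_albus and Macaca_orientalis subtends ((Urocyon_albus,((Meles_robustus,Raphanus_sapiens),(Cercopithecus_montanus,(Streptococcus_fluviatilis,Lycaon_sapiens)))),Macaca_orientalis) (7 taxa).
The MRCA of Urocyon_albus and Tremarctos_gracilis subtends (((Urocyon_albus,((Meles_robustus,Raphanus_sapiens),(Cercopithecus_montanus,(Streptococcus_fluviatilis,Lycaon_sapiens)))),Macaca_orientalis),(Tremarctos_gracilis,Peromyscus_elegans)) (9 taxa).
The first is nested inside the second, so Urocyon_albus shares a more recent common ancestor with Macaca_orientalis.

Macaca_orientalis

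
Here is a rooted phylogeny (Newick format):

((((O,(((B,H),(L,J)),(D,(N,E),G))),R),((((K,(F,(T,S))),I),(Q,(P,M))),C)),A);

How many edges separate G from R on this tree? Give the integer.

5

The MRCA of G and R is the node subtending ((O,(((B,H),(L,J)),(D,(N,E),G))),R).
From G up to that node: 4 branches. From R up to the same node: 1 branch. Total: 4 + 1 = 5.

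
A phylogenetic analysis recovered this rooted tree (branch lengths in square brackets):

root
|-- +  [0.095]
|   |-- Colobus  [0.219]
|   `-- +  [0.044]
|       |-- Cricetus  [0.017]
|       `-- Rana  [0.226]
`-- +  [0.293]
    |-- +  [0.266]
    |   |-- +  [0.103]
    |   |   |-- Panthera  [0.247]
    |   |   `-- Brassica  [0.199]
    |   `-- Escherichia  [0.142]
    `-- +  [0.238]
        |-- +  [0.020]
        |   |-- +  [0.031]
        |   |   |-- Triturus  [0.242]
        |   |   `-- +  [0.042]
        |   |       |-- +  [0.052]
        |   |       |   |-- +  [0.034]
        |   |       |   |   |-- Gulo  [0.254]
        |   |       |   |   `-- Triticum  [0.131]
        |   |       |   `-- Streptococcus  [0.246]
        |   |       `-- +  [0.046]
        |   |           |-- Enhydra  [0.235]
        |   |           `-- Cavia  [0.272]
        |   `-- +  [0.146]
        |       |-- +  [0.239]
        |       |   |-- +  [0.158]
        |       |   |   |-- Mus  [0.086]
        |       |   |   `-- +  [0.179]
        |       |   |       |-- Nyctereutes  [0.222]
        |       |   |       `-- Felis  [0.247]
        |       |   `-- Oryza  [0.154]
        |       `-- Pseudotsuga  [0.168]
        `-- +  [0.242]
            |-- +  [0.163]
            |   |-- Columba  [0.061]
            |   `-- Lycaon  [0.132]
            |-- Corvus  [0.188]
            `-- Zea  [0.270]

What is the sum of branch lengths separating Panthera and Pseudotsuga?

1.188

The path runs Panthera → … → MRCA → … → Pseudotsuga; the MRCA is the node subtending (((Panthera,Brassica),Escherichia),(((Triturus,(((Gulo,Triticum),Streptococcus),(Enhydra,Cavia))),(((Mus,(Nyctereutes,Felis)),Oryza),Pseudotsuga)),((Columba,Lycaon),Corvus,Zea))).
Branch lengths along that path: 0.247 + 0.103 + 0.266 + 0.238 + 0.020 + 0.146 + 0.168 = 1.188.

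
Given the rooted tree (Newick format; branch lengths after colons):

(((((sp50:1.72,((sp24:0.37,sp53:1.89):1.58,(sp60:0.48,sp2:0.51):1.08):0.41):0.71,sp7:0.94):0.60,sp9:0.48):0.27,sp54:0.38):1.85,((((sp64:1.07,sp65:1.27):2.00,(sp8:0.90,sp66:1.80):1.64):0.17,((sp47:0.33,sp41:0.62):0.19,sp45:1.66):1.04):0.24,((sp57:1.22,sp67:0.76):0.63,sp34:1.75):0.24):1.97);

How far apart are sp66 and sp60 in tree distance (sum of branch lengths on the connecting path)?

11.22

The path runs sp66 → … → MRCA → … → sp60; the MRCA is the root of the tree.
Branch lengths along that path: 1.80 + 1.64 + 0.17 + 0.24 + 1.97 + 1.85 + 0.27 + 0.60 + 0.71 + 0.41 + 1.08 + 0.48 = 11.22.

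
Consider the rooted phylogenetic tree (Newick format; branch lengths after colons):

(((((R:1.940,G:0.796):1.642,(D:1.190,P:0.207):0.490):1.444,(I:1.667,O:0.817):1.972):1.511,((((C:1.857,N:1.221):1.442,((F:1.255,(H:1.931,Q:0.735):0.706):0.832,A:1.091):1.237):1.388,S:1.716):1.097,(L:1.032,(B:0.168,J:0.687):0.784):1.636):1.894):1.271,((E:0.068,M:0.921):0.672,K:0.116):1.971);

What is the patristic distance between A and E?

10.689

The path runs A → … → MRCA → … → E; the MRCA is the root of the tree.
Branch lengths along that path: 1.091 + 1.237 + 1.388 + 1.097 + 1.894 + 1.271 + 1.971 + 0.672 + 0.068 = 10.689.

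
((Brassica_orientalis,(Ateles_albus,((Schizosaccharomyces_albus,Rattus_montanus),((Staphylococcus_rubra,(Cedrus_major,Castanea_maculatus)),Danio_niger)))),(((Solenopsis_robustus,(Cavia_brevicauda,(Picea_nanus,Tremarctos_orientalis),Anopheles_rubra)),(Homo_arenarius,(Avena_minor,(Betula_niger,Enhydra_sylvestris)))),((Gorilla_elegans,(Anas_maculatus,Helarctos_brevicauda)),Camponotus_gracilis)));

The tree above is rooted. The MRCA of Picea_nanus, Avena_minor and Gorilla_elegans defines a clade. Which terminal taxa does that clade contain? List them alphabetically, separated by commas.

Tracing Picea_nanus: it sits inside (Picea_nanus,Tremarctos_orientalis).
Tracing Avena_minor: it sits inside (Avena_minor,(Betula_niger,Enhydra_sylvestris)).
Tracing Gorilla_elegans: it sits inside (Gorilla_elegans,(Anas_maculatus,Helarctos_brevicauda)).
The smallest clade enclosing all 3 is (((Solenopsis_robustus,(Cavia_brevicauda,(Picea_nanus,Tremarctos_orientalis),Anopheles_rubra)),(Homo_arenarius,(Avena_minor,(Betula_niger,Enhydra_sylvestris)))),((Gorilla_elegans,(Anas_maculatus,Helarctos_brevicauda)),Camponotus_gracilis)); the answer is its 13 terminal taxa in alphabetical order.

Anas_maculatus, Anopheles_rubra, Avena_minor, Betula_niger, Camponotus_gracilis, Cavia_brevicauda, Enhydra_sylvestris, Gorilla_elegans, Helarctos_brevicauda, Homo_arenarius, Picea_nanus, Solenopsis_robustus, Tremarctos_orientalis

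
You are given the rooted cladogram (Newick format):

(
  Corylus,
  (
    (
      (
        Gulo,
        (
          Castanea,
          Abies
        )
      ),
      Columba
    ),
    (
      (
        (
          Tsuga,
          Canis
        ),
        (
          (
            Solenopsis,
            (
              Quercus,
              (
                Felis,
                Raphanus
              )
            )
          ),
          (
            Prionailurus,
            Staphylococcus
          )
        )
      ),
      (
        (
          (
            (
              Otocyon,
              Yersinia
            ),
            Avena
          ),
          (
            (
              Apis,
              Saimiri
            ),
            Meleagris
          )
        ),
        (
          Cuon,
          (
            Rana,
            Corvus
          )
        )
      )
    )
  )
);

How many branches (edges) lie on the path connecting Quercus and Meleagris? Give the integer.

The MRCA of Quercus and Meleagris is the node subtending (((Tsuga,Canis),((Solenopsis,(Quercus,(Felis,Raphanus))),(Prionailurus,Staphylococcus))),((((Otocyon,Yersinia),Avena),((Apis,Saimiri),Meleagris)),(Cuon,(Rana,Corvus)))).
From Quercus up to that node: 5 branches. From Meleagris up to the same node: 4 branches. Total: 5 + 4 = 9.

9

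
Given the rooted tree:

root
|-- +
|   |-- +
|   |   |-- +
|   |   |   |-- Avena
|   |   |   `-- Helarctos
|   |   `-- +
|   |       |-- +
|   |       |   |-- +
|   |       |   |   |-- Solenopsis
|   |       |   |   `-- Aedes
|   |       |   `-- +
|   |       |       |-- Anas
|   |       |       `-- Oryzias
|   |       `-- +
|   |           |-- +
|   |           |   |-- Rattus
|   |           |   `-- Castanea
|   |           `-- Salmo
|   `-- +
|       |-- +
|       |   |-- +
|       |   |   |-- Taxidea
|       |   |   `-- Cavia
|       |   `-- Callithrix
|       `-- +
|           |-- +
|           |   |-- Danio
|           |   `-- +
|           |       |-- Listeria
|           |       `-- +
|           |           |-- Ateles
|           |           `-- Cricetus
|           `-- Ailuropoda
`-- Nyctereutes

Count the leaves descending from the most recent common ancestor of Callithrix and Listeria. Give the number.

The MRCA of Callithrix and Listeria is the node subtending (((Taxidea,Cavia),Callithrix),((Danio,(Listeria,(Ateles,Cricetus))),Ailuropoda)).
That clade contains 8 terminal taxa: Ailuropoda, Ateles, Callithrix, Cavia, Cricetus, Danio, Listeria, Taxidea.

8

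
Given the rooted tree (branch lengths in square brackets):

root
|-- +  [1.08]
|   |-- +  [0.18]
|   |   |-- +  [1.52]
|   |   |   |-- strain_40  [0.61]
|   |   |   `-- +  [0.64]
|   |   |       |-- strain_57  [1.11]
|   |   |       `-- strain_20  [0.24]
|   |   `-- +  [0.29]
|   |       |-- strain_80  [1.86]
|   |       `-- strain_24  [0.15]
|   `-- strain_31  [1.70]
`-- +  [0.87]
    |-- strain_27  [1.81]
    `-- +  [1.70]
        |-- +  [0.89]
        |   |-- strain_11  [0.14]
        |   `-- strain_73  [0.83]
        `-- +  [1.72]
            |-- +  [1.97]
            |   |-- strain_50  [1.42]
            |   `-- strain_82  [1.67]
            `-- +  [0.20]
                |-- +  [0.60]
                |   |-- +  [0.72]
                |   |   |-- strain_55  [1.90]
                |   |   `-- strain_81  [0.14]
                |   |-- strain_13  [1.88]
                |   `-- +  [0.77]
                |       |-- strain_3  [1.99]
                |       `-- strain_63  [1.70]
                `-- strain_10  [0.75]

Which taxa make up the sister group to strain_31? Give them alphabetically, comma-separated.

strain_20, strain_24, strain_40, strain_57, strain_80

strain_31 attaches to the tree at the node subtending (((strain_40,(strain_57,strain_20)),(strain_80,strain_24)),strain_31).
The other lineage descending from that same node — the sister group — is ((strain_40,(strain_57,strain_20)),(strain_80,strain_24)); its 5 tips in alphabetical order are the answer.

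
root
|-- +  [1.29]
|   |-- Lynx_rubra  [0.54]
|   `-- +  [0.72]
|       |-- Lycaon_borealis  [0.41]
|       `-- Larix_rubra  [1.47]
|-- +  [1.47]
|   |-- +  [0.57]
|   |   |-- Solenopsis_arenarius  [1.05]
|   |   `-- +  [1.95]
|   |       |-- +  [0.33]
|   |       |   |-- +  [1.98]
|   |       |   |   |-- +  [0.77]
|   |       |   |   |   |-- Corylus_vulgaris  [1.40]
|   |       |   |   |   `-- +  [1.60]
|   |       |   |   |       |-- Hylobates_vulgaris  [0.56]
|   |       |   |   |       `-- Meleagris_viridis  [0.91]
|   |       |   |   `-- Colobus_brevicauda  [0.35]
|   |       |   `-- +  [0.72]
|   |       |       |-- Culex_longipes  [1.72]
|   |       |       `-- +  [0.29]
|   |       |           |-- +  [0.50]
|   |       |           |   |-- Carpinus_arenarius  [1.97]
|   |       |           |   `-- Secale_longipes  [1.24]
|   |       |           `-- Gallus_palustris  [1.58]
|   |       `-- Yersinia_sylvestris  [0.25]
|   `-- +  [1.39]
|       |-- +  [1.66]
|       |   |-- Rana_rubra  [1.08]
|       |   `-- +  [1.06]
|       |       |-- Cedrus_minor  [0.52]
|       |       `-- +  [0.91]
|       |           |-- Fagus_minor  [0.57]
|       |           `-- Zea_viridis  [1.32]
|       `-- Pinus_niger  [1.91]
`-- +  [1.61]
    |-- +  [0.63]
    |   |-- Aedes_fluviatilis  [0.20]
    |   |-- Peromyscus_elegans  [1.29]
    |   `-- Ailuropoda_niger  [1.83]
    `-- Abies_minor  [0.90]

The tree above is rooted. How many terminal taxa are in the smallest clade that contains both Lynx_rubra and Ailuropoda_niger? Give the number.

22

The MRCA of Lynx_rubra and Ailuropoda_niger is the root, so the clade is the entire tree.
That clade contains 22 terminal taxa: Abies_minor, Aedes_fluviatilis, Ailuropoda_niger, Carpinus_arenarius, Cedrus_minor, Colobus_brevicauda, Corylus_vulgaris, Culex_longipes, Fagus_minor, Gallus_palustris, Hylobates_vulgaris, Larix_rubra, Lycaon_borealis, Lynx_rubra, Meleagris_viridis, Peromyscus_elegans, Pinus_niger, Rana_rubra, Secale_longipes, Solenopsis_arenarius, Yersinia_sylvestris, Zea_viridis.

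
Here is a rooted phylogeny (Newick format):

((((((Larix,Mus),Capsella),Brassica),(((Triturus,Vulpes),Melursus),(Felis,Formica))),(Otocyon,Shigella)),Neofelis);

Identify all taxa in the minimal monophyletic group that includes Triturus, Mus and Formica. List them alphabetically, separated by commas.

Brassica, Capsella, Felis, Formica, Larix, Melursus, Mus, Triturus, Vulpes

Tracing Triturus: it sits inside (Triturus,Vulpes).
Tracing Mus: it sits inside (Larix,Mus).
Tracing Formica: it sits inside (Felis,Formica).
The smallest clade enclosing all 3 is ((((Larix,Mus),Capsella),Brassica),(((Triturus,Vulpes),Melursus),(Felis,Formica))); the answer is its 9 terminal taxa in alphabetical order.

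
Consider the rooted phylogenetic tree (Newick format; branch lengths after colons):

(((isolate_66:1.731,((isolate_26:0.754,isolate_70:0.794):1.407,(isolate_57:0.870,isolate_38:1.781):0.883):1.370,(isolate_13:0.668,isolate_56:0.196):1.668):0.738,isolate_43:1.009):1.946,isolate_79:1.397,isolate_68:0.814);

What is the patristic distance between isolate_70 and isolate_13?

5.907

The path runs isolate_70 → … → MRCA → … → isolate_13; the MRCA is the node subtending (isolate_66,((isolate_26,isolate_70),(isolate_57,isolate_38)),(isolate_13,isolate_56)).
Branch lengths along that path: 0.794 + 1.407 + 1.370 + 1.668 + 0.668 = 5.907.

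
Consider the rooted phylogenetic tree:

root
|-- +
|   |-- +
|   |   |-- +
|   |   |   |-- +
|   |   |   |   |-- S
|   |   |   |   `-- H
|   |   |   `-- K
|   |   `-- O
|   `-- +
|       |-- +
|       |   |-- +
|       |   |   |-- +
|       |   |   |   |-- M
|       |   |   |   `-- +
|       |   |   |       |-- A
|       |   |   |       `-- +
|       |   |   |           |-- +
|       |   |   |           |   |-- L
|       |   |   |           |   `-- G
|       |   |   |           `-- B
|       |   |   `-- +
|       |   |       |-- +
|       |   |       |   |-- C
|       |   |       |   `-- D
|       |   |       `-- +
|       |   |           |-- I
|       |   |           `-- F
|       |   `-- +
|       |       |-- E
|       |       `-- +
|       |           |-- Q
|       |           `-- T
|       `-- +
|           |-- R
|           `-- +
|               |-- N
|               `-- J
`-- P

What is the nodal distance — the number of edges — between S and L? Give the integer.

12

The MRCA of S and L is the node subtending ((((S,H),K),O),((((M,(A,((L,G),B))),((C,D),(I,F))),(E,(Q,T))),(R,(N,J)))).
From S up to that node: 4 branches. From L up to the same node: 8 branches. Total: 4 + 8 = 12.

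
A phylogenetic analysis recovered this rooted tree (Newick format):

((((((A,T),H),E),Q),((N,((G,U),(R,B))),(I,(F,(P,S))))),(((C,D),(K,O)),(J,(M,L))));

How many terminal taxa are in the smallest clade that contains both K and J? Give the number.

The MRCA of K and J is the node subtending (((C,D),(K,O)),(J,(M,L))).
That clade contains 7 terminal taxa: C, D, J, K, L, M, O.

7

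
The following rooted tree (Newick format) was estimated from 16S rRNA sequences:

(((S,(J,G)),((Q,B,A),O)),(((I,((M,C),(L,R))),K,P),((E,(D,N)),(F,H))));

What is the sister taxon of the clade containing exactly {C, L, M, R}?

I

The clade containing exactly {C, L, M, R} attaches to the tree at the node subtending (I,((M,C),(L,R))).
The other lineage descending from that same node — the sister group — is the single tip I.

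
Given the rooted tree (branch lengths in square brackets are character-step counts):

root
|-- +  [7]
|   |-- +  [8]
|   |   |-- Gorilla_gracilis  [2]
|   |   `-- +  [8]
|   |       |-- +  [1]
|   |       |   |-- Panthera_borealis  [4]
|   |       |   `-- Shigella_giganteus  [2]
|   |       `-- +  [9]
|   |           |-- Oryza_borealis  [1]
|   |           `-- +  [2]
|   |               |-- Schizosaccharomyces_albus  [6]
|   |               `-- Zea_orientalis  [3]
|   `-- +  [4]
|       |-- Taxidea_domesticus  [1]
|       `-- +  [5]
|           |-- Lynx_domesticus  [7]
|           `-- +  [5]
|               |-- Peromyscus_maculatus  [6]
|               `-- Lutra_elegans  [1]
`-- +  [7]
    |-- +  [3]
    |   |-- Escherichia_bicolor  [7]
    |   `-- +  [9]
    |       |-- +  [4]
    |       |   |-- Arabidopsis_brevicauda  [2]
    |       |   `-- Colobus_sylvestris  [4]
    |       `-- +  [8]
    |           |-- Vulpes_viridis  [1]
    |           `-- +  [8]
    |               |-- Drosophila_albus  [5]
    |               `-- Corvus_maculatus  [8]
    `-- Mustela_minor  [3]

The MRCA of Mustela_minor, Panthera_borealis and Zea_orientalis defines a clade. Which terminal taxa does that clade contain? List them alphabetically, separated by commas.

Tracing Mustela_minor: it sits inside ((Escherichia_bicolor,((Arabidopsis_brevicauda,Colobus_sylvestris),(Vulpes_viridis,(Drosophila_albus,Corvus_maculatus)))),Mustela_minor).
Tracing Panthera_borealis: it sits inside (Panthera_borealis,Shigella_giganteus).
Tracing Zea_orientalis: it sits inside (Schizosaccharomyces_albus,Zea_orientalis).
The smallest clade enclosing all 3 is the whole tree (their MRCA is the root), so the answer is all 17 tips in alphabetical order.

Arabidopsis_brevicauda, Colobus_sylvestris, Corvus_maculatus, Drosophila_albus, Escherichia_bicolor, Gorilla_gracilis, Lutra_elegans, Lynx_domesticus, Mustela_minor, Oryza_borealis, Panthera_borealis, Peromyscus_maculatus, Schizosaccharomyces_albus, Shigella_giganteus, Taxidea_domesticus, Vulpes_viridis, Zea_orientalis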